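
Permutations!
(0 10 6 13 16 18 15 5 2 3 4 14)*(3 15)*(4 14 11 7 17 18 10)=(0 4 11 7 17 18 3 14)(2 15 5)(6 13 16 10)=[4, 1, 15, 14, 11, 2, 13, 17, 8, 9, 6, 7, 12, 16, 0, 5, 10, 18, 3]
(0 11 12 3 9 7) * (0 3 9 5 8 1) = (0 11 12 9 7 3 5 8 1) = [11, 0, 2, 5, 4, 8, 6, 3, 1, 7, 10, 12, 9]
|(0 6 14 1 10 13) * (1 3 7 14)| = |(0 6 1 10 13)(3 7 14)| = 15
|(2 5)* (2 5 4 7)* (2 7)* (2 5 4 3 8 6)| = |(2 3 8 6)(4 5)| = 4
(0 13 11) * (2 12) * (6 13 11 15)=[11, 1, 12, 3, 4, 5, 13, 7, 8, 9, 10, 0, 2, 15, 14, 6]=(0 11)(2 12)(6 13 15)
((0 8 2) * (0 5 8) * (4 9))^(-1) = [0, 1, 8, 3, 9, 2, 6, 7, 5, 4] = (2 8 5)(4 9)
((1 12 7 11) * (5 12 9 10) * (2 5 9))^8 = [0, 5, 12, 3, 4, 7, 6, 1, 8, 9, 10, 2, 11] = (1 5 7)(2 12 11)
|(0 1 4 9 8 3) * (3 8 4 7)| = 4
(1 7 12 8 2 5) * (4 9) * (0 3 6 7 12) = (0 3 6 7)(1 12 8 2 5)(4 9) = [3, 12, 5, 6, 9, 1, 7, 0, 2, 4, 10, 11, 8]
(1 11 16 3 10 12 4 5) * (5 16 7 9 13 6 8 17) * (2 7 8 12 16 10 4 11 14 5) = [0, 14, 7, 4, 10, 1, 12, 9, 17, 13, 16, 8, 11, 6, 5, 15, 3, 2] = (1 14 5)(2 7 9 13 6 12 11 8 17)(3 4 10 16)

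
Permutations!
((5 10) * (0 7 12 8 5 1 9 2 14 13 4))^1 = (0 7 12 8 5 10 1 9 2 14 13 4) = [7, 9, 14, 3, 0, 10, 6, 12, 5, 2, 1, 11, 8, 4, 13]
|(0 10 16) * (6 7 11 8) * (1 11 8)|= 6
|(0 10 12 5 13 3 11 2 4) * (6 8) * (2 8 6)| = |(0 10 12 5 13 3 11 8 2 4)| = 10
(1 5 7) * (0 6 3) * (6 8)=(0 8 6 3)(1 5 7)=[8, 5, 2, 0, 4, 7, 3, 1, 6]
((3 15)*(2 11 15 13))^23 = (2 3 11 13 15) = [0, 1, 3, 11, 4, 5, 6, 7, 8, 9, 10, 13, 12, 15, 14, 2]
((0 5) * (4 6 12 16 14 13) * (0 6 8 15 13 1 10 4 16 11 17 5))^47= (1 14 16 13 15 8 4 10)(5 12 17 6 11)= [0, 14, 2, 3, 10, 12, 11, 7, 4, 9, 1, 5, 17, 15, 16, 8, 13, 6]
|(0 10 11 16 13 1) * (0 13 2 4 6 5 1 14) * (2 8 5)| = 9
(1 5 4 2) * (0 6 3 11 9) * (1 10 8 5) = [6, 1, 10, 11, 2, 4, 3, 7, 5, 0, 8, 9] = (0 6 3 11 9)(2 10 8 5 4)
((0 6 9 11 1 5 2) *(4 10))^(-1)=(0 2 5 1 11 9 6)(4 10)=[2, 11, 5, 3, 10, 1, 0, 7, 8, 6, 4, 9]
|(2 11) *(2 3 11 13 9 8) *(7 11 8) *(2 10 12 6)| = |(2 13 9 7 11 3 8 10 12 6)| = 10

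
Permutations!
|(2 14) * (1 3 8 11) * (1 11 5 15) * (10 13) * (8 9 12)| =|(1 3 9 12 8 5 15)(2 14)(10 13)| =14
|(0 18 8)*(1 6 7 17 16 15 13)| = 21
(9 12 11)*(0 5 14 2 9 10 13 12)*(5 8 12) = [8, 1, 9, 3, 4, 14, 6, 7, 12, 0, 13, 10, 11, 5, 2] = (0 8 12 11 10 13 5 14 2 9)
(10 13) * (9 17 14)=[0, 1, 2, 3, 4, 5, 6, 7, 8, 17, 13, 11, 12, 10, 9, 15, 16, 14]=(9 17 14)(10 13)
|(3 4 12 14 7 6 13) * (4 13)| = 10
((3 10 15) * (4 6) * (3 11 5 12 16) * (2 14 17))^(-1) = (2 17 14)(3 16 12 5 11 15 10)(4 6) = [0, 1, 17, 16, 6, 11, 4, 7, 8, 9, 3, 15, 5, 13, 2, 10, 12, 14]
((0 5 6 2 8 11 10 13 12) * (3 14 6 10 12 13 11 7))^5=(2 6 14 3 7 8)=[0, 1, 6, 7, 4, 5, 14, 8, 2, 9, 10, 11, 12, 13, 3]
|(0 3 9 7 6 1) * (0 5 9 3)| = |(1 5 9 7 6)| = 5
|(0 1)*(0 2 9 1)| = |(1 2 9)| = 3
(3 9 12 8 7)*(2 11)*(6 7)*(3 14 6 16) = [0, 1, 11, 9, 4, 5, 7, 14, 16, 12, 10, 2, 8, 13, 6, 15, 3] = (2 11)(3 9 12 8 16)(6 7 14)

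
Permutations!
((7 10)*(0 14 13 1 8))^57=(0 13 8 14 1)(7 10)=[13, 0, 2, 3, 4, 5, 6, 10, 14, 9, 7, 11, 12, 8, 1]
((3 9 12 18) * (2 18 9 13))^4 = (18) = [0, 1, 2, 3, 4, 5, 6, 7, 8, 9, 10, 11, 12, 13, 14, 15, 16, 17, 18]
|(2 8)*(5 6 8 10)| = 5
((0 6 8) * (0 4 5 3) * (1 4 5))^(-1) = (0 3 5 8 6)(1 4) = [3, 4, 2, 5, 1, 8, 0, 7, 6]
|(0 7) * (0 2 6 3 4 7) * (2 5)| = |(2 6 3 4 7 5)| = 6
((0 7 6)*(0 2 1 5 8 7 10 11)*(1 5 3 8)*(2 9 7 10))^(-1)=(0 11 10 8 3 1 5 2)(6 7 9)=[11, 5, 0, 1, 4, 2, 7, 9, 3, 6, 8, 10]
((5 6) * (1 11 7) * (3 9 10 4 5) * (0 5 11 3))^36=(1 3 9 10 4 11 7)=[0, 3, 2, 9, 11, 5, 6, 1, 8, 10, 4, 7]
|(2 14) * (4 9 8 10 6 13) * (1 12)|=6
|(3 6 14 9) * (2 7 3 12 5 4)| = |(2 7 3 6 14 9 12 5 4)| = 9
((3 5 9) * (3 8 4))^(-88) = (3 9 4 5 8) = [0, 1, 2, 9, 5, 8, 6, 7, 3, 4]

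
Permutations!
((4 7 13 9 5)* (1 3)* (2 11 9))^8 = [0, 1, 11, 3, 7, 4, 6, 13, 8, 5, 10, 9, 12, 2] = (2 11 9 5 4 7 13)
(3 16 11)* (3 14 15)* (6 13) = (3 16 11 14 15)(6 13) = [0, 1, 2, 16, 4, 5, 13, 7, 8, 9, 10, 14, 12, 6, 15, 3, 11]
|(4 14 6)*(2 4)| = |(2 4 14 6)| = 4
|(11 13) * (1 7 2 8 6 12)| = 6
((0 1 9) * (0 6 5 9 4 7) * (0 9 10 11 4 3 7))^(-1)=(0 4 11 10 5 6 9 7 3 1)=[4, 0, 2, 1, 11, 6, 9, 3, 8, 7, 5, 10]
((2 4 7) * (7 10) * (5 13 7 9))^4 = (2 5 4 13 10 7 9) = [0, 1, 5, 3, 13, 4, 6, 9, 8, 2, 7, 11, 12, 10]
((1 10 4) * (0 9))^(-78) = (10) = [0, 1, 2, 3, 4, 5, 6, 7, 8, 9, 10]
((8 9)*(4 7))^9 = (4 7)(8 9) = [0, 1, 2, 3, 7, 5, 6, 4, 9, 8]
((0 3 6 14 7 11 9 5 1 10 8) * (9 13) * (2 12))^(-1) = (0 8 10 1 5 9 13 11 7 14 6 3)(2 12) = [8, 5, 12, 0, 4, 9, 3, 14, 10, 13, 1, 7, 2, 11, 6]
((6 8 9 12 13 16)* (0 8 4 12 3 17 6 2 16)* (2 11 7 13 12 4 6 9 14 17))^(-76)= (0 8 14 17 9 3 2 16 11 7 13)= [8, 1, 16, 2, 4, 5, 6, 13, 14, 3, 10, 7, 12, 0, 17, 15, 11, 9]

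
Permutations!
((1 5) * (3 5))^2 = (1 5 3) = [0, 5, 2, 1, 4, 3]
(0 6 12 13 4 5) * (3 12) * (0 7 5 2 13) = [6, 1, 13, 12, 2, 7, 3, 5, 8, 9, 10, 11, 0, 4] = (0 6 3 12)(2 13 4)(5 7)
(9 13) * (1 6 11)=(1 6 11)(9 13)=[0, 6, 2, 3, 4, 5, 11, 7, 8, 13, 10, 1, 12, 9]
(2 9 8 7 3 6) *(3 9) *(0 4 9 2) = (0 4 9 8 7 2 3 6) = [4, 1, 3, 6, 9, 5, 0, 2, 7, 8]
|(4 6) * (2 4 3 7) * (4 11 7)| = 3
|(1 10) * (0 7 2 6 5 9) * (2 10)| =|(0 7 10 1 2 6 5 9)| =8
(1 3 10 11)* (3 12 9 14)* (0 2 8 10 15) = (0 2 8 10 11 1 12 9 14 3 15) = [2, 12, 8, 15, 4, 5, 6, 7, 10, 14, 11, 1, 9, 13, 3, 0]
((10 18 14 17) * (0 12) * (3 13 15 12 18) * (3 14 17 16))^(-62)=(0 15 3 14 17)(10 18 12 13 16)=[15, 1, 2, 14, 4, 5, 6, 7, 8, 9, 18, 11, 13, 16, 17, 3, 10, 0, 12]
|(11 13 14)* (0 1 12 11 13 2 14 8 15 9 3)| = 11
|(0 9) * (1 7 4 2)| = 4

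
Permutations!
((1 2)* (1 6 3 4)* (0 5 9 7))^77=(0 5 9 7)(1 6 4 2 3)=[5, 6, 3, 1, 2, 9, 4, 0, 8, 7]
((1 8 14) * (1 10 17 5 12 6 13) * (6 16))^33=(1 10 12 13 14 5 6 8 17 16)=[0, 10, 2, 3, 4, 6, 8, 7, 17, 9, 12, 11, 13, 14, 5, 15, 1, 16]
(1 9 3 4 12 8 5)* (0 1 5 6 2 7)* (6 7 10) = (0 1 9 3 4 12 8 7)(2 10 6) = [1, 9, 10, 4, 12, 5, 2, 0, 7, 3, 6, 11, 8]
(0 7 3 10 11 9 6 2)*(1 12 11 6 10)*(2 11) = (0 7 3 1 12 2)(6 11 9 10) = [7, 12, 0, 1, 4, 5, 11, 3, 8, 10, 6, 9, 2]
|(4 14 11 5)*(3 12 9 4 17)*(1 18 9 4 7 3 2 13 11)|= |(1 18 9 7 3 12 4 14)(2 13 11 5 17)|= 40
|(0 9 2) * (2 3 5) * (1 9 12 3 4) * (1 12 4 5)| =|(0 4 12 3 1 9 5 2)| =8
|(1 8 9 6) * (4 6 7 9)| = |(1 8 4 6)(7 9)| = 4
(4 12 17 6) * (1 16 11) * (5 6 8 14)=[0, 16, 2, 3, 12, 6, 4, 7, 14, 9, 10, 1, 17, 13, 5, 15, 11, 8]=(1 16 11)(4 12 17 8 14 5 6)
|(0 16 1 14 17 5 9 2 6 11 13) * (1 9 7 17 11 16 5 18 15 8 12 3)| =|(0 5 7 17 18 15 8 12 3 1 14 11 13)(2 6 16 9)| =52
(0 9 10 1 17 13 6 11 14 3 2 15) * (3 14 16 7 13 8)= [9, 17, 15, 2, 4, 5, 11, 13, 3, 10, 1, 16, 12, 6, 14, 0, 7, 8]= (0 9 10 1 17 8 3 2 15)(6 11 16 7 13)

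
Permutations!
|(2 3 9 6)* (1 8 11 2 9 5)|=|(1 8 11 2 3 5)(6 9)|=6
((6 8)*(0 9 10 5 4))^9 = [4, 1, 2, 3, 5, 10, 8, 7, 6, 0, 9] = (0 4 5 10 9)(6 8)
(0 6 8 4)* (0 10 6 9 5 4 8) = [9, 1, 2, 3, 10, 4, 0, 7, 8, 5, 6] = (0 9 5 4 10 6)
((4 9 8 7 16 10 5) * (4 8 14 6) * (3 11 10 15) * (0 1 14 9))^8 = (16)(0 6 1 4 14) = [6, 4, 2, 3, 14, 5, 1, 7, 8, 9, 10, 11, 12, 13, 0, 15, 16]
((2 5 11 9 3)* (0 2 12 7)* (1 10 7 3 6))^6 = [1, 11, 10, 3, 4, 7, 5, 6, 8, 2, 9, 0, 12] = (12)(0 1 11)(2 10 9)(5 7 6)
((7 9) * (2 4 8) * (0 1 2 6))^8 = [2, 4, 8, 3, 6, 5, 1, 7, 0, 9] = (9)(0 2 8)(1 4 6)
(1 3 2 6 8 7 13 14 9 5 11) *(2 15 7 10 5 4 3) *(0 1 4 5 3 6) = (0 1 2)(3 15 7 13 14 9 5 11 4 6 8 10) = [1, 2, 0, 15, 6, 11, 8, 13, 10, 5, 3, 4, 12, 14, 9, 7]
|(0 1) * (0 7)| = 3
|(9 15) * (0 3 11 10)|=4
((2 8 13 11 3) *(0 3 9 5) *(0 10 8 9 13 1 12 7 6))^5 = (0 10 6 5 7 9 12 2 1 3 8)(11 13) = [10, 3, 1, 8, 4, 7, 5, 9, 0, 12, 6, 13, 2, 11]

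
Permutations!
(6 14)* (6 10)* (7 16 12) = (6 14 10)(7 16 12) = [0, 1, 2, 3, 4, 5, 14, 16, 8, 9, 6, 11, 7, 13, 10, 15, 12]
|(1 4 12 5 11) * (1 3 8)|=7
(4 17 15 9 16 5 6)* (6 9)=(4 17 15 6)(5 9 16)=[0, 1, 2, 3, 17, 9, 4, 7, 8, 16, 10, 11, 12, 13, 14, 6, 5, 15]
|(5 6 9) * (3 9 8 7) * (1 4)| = |(1 4)(3 9 5 6 8 7)| = 6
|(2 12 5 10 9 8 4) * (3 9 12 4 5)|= 6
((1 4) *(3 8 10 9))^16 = (10) = [0, 1, 2, 3, 4, 5, 6, 7, 8, 9, 10]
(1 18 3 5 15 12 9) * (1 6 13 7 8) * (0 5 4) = (0 5 15 12 9 6 13 7 8 1 18 3 4) = [5, 18, 2, 4, 0, 15, 13, 8, 1, 6, 10, 11, 9, 7, 14, 12, 16, 17, 3]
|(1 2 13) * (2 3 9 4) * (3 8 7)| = 8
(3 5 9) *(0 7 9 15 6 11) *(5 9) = (0 7 5 15 6 11)(3 9) = [7, 1, 2, 9, 4, 15, 11, 5, 8, 3, 10, 0, 12, 13, 14, 6]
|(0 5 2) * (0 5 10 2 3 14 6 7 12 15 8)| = |(0 10 2 5 3 14 6 7 12 15 8)| = 11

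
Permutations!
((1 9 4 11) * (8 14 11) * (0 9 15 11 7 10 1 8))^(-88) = [4, 8, 2, 3, 9, 5, 6, 15, 10, 0, 11, 7, 12, 13, 1, 14] = (0 4 9)(1 8 10 11 7 15 14)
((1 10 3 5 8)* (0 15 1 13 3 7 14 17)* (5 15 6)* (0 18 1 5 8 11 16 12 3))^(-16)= (1 7 17)(3 5 16)(10 14 18)(11 12 15)= [0, 7, 2, 5, 4, 16, 6, 17, 8, 9, 14, 12, 15, 13, 18, 11, 3, 1, 10]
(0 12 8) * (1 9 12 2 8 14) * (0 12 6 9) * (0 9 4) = (0 2 8 12 14 1 9 6 4) = [2, 9, 8, 3, 0, 5, 4, 7, 12, 6, 10, 11, 14, 13, 1]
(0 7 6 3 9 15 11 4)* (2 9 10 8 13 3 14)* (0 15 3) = (0 7 6 14 2 9 3 10 8 13)(4 15 11) = [7, 1, 9, 10, 15, 5, 14, 6, 13, 3, 8, 4, 12, 0, 2, 11]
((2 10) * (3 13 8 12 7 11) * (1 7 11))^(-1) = (1 7)(2 10)(3 11 12 8 13) = [0, 7, 10, 11, 4, 5, 6, 1, 13, 9, 2, 12, 8, 3]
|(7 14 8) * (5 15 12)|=|(5 15 12)(7 14 8)|=3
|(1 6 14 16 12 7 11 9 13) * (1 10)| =|(1 6 14 16 12 7 11 9 13 10)| =10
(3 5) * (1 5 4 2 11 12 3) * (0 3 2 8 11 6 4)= (0 3)(1 5)(2 6 4 8 11 12)= [3, 5, 6, 0, 8, 1, 4, 7, 11, 9, 10, 12, 2]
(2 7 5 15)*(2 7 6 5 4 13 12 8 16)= (2 6 5 15 7 4 13 12 8 16)= [0, 1, 6, 3, 13, 15, 5, 4, 16, 9, 10, 11, 8, 12, 14, 7, 2]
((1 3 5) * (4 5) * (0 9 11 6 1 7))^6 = (0 4 6)(1 9 5)(3 11 7) = [4, 9, 2, 11, 6, 1, 0, 3, 8, 5, 10, 7]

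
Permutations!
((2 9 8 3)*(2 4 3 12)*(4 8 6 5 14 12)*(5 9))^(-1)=[0, 1, 12, 4, 8, 2, 9, 7, 3, 6, 10, 11, 14, 13, 5]=(2 12 14 5)(3 4 8)(6 9)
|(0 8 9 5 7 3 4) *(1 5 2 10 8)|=12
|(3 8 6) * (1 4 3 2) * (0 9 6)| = 8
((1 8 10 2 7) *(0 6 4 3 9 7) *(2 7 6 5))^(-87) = (1 8 10 7)(3 9 6 4) = [0, 8, 2, 9, 3, 5, 4, 1, 10, 6, 7]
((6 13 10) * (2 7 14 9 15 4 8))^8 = (2 7 14 9 15 4 8)(6 10 13) = [0, 1, 7, 3, 8, 5, 10, 14, 2, 15, 13, 11, 12, 6, 9, 4]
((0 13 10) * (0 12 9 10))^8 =(13)(9 12 10) =[0, 1, 2, 3, 4, 5, 6, 7, 8, 12, 9, 11, 10, 13]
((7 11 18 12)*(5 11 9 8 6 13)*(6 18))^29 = (5 11 6 13)(7 12 18 8 9) = [0, 1, 2, 3, 4, 11, 13, 12, 9, 7, 10, 6, 18, 5, 14, 15, 16, 17, 8]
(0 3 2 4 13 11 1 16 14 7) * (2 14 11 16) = (0 3 14 7)(1 2 4 13 16 11) = [3, 2, 4, 14, 13, 5, 6, 0, 8, 9, 10, 1, 12, 16, 7, 15, 11]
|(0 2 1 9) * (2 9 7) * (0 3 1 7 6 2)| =|(0 9 3 1 6 2 7)| =7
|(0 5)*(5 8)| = 3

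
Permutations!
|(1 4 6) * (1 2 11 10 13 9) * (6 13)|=4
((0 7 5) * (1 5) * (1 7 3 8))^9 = (0 5 1 8 3) = [5, 8, 2, 0, 4, 1, 6, 7, 3]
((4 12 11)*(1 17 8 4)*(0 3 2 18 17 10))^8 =(0 11 8 2 10 12 17 3 1 4 18) =[11, 4, 10, 1, 18, 5, 6, 7, 2, 9, 12, 8, 17, 13, 14, 15, 16, 3, 0]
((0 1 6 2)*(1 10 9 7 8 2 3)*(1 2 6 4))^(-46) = (0 9 8 3)(2 10 7 6) = [9, 1, 10, 0, 4, 5, 2, 6, 3, 8, 7]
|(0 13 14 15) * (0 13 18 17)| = 3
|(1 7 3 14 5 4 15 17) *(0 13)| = 8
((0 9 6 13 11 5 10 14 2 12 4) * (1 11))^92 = (0 14 1)(2 11 9)(4 10 13)(5 6 12) = [14, 0, 11, 3, 10, 6, 12, 7, 8, 2, 13, 9, 5, 4, 1]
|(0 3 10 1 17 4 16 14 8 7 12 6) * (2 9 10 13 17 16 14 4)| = |(0 3 13 17 2 9 10 1 16 4 14 8 7 12 6)| = 15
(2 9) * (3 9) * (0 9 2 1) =(0 9 1)(2 3) =[9, 0, 3, 2, 4, 5, 6, 7, 8, 1]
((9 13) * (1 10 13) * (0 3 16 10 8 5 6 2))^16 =(0 9 2 13 6 10 5 16 8 3 1) =[9, 0, 13, 1, 4, 16, 10, 7, 3, 2, 5, 11, 12, 6, 14, 15, 8]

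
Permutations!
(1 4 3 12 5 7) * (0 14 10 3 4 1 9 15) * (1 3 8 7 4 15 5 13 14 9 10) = (0 9 5 4 15)(1 3 12 13 14)(7 10 8) = [9, 3, 2, 12, 15, 4, 6, 10, 7, 5, 8, 11, 13, 14, 1, 0]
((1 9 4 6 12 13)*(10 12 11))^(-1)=(1 13 12 10 11 6 4 9)=[0, 13, 2, 3, 9, 5, 4, 7, 8, 1, 11, 6, 10, 12]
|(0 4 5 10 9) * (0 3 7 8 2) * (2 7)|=14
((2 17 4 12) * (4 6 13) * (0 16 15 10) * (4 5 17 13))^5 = [16, 1, 4, 3, 17, 2, 5, 7, 8, 9, 0, 11, 6, 12, 14, 10, 15, 13] = (0 16 15 10)(2 4 17 13 12 6 5)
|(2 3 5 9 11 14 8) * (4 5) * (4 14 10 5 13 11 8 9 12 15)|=|(2 3 14 9 8)(4 13 11 10 5 12 15)|=35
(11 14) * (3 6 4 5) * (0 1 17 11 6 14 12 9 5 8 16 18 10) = (0 1 17 11 12 9 5 3 14 6 4 8 16 18 10) = [1, 17, 2, 14, 8, 3, 4, 7, 16, 5, 0, 12, 9, 13, 6, 15, 18, 11, 10]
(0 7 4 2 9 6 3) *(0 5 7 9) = (0 9 6 3 5 7 4 2) = [9, 1, 0, 5, 2, 7, 3, 4, 8, 6]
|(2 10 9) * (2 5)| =4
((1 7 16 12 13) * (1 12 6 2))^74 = (1 2 6 16 7) = [0, 2, 6, 3, 4, 5, 16, 1, 8, 9, 10, 11, 12, 13, 14, 15, 7]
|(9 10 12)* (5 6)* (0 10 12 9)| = |(0 10 9 12)(5 6)| = 4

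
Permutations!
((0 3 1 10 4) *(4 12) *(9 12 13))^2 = [1, 13, 2, 10, 3, 5, 6, 7, 8, 4, 9, 11, 0, 12] = (0 1 13 12)(3 10 9 4)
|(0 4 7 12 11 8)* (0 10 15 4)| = 7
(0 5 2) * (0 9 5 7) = [7, 1, 9, 3, 4, 2, 6, 0, 8, 5] = (0 7)(2 9 5)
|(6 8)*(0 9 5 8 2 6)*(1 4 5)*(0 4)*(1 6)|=|(0 9 6 2 1)(4 5 8)|=15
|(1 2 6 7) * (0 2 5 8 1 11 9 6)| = 12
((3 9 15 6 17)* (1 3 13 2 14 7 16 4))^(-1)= (1 4 16 7 14 2 13 17 6 15 9 3)= [0, 4, 13, 1, 16, 5, 15, 14, 8, 3, 10, 11, 12, 17, 2, 9, 7, 6]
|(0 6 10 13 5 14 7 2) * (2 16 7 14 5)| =10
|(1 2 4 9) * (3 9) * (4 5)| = |(1 2 5 4 3 9)| = 6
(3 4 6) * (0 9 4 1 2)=(0 9 4 6 3 1 2)=[9, 2, 0, 1, 6, 5, 3, 7, 8, 4]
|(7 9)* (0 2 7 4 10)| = |(0 2 7 9 4 10)| = 6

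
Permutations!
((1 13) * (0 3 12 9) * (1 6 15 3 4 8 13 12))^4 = [6, 4, 2, 0, 15, 5, 12, 7, 3, 13, 10, 11, 8, 1, 14, 9] = (0 6 12 8 3)(1 4 15 9 13)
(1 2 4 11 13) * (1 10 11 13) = (1 2 4 13 10 11) = [0, 2, 4, 3, 13, 5, 6, 7, 8, 9, 11, 1, 12, 10]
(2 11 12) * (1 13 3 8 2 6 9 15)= (1 13 3 8 2 11 12 6 9 15)= [0, 13, 11, 8, 4, 5, 9, 7, 2, 15, 10, 12, 6, 3, 14, 1]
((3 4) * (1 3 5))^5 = [0, 3, 2, 4, 5, 1] = (1 3 4 5)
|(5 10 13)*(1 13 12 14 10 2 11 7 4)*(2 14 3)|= |(1 13 5 14 10 12 3 2 11 7 4)|= 11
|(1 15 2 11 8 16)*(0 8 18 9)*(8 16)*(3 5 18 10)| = |(0 16 1 15 2 11 10 3 5 18 9)| = 11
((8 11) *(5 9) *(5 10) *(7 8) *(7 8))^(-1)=[0, 1, 2, 3, 4, 10, 6, 7, 11, 5, 9, 8]=(5 10 9)(8 11)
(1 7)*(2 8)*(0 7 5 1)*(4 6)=(0 7)(1 5)(2 8)(4 6)=[7, 5, 8, 3, 6, 1, 4, 0, 2]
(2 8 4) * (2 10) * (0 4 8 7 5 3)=[4, 1, 7, 0, 10, 3, 6, 5, 8, 9, 2]=(0 4 10 2 7 5 3)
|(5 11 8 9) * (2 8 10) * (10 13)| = 7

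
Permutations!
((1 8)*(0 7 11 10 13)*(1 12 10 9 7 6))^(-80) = (0 12 6 10 1 13 8)(7 11 9) = [12, 13, 2, 3, 4, 5, 10, 11, 0, 7, 1, 9, 6, 8]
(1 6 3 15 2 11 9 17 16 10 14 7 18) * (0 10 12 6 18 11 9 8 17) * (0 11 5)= (0 10 14 7 5)(1 18)(2 9 11 8 17 16 12 6 3 15)= [10, 18, 9, 15, 4, 0, 3, 5, 17, 11, 14, 8, 6, 13, 7, 2, 12, 16, 1]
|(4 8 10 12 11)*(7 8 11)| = 4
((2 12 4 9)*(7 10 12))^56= [0, 1, 10, 3, 2, 5, 6, 12, 8, 7, 4, 11, 9]= (2 10 4)(7 12 9)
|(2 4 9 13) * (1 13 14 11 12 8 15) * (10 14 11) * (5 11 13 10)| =|(1 10 14 5 11 12 8 15)(2 4 9 13)| =8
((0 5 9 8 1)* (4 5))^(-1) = (0 1 8 9 5 4) = [1, 8, 2, 3, 0, 4, 6, 7, 9, 5]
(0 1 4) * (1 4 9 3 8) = (0 4)(1 9 3 8) = [4, 9, 2, 8, 0, 5, 6, 7, 1, 3]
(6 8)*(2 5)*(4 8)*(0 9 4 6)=(0 9 4 8)(2 5)=[9, 1, 5, 3, 8, 2, 6, 7, 0, 4]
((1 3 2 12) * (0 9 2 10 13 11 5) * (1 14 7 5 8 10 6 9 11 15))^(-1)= (0 5 7 14 12 2 9 6 3 1 15 13 10 8 11)= [5, 15, 9, 1, 4, 7, 3, 14, 11, 6, 8, 0, 2, 10, 12, 13]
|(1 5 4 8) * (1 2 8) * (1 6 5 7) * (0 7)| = |(0 7 1)(2 8)(4 6 5)| = 6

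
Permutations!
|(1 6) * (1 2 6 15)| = 2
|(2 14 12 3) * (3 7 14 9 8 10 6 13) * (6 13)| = |(2 9 8 10 13 3)(7 14 12)| = 6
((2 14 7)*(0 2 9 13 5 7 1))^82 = [14, 2, 1, 3, 4, 9, 6, 13, 8, 5, 10, 11, 12, 7, 0] = (0 14)(1 2)(5 9)(7 13)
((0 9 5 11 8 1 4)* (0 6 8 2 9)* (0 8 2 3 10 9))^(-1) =(0 2 6 4 1 8)(3 11 5 9 10) =[2, 8, 6, 11, 1, 9, 4, 7, 0, 10, 3, 5]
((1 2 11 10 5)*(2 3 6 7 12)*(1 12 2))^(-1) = (1 12 5 10 11 2 7 6 3) = [0, 12, 7, 1, 4, 10, 3, 6, 8, 9, 11, 2, 5]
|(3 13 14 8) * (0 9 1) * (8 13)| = |(0 9 1)(3 8)(13 14)| = 6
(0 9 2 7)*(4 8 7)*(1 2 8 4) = (0 9 8 7)(1 2) = [9, 2, 1, 3, 4, 5, 6, 0, 7, 8]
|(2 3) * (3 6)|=|(2 6 3)|=3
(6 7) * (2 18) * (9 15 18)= (2 9 15 18)(6 7)= [0, 1, 9, 3, 4, 5, 7, 6, 8, 15, 10, 11, 12, 13, 14, 18, 16, 17, 2]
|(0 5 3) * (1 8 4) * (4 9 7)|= |(0 5 3)(1 8 9 7 4)|= 15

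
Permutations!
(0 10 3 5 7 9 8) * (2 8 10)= (0 2 8)(3 5 7 9 10)= [2, 1, 8, 5, 4, 7, 6, 9, 0, 10, 3]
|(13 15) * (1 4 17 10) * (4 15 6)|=7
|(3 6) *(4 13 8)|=|(3 6)(4 13 8)|=6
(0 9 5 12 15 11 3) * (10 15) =(0 9 5 12 10 15 11 3) =[9, 1, 2, 0, 4, 12, 6, 7, 8, 5, 15, 3, 10, 13, 14, 11]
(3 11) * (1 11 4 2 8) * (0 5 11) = (0 5 11 3 4 2 8 1) = [5, 0, 8, 4, 2, 11, 6, 7, 1, 9, 10, 3]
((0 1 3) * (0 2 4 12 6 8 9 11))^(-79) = (0 1 3 2 4 12 6 8 9 11) = [1, 3, 4, 2, 12, 5, 8, 7, 9, 11, 10, 0, 6]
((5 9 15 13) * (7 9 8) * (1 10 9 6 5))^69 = (1 13 15 9 10)(5 8 7 6) = [0, 13, 2, 3, 4, 8, 5, 6, 7, 10, 1, 11, 12, 15, 14, 9]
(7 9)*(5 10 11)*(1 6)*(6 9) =(1 9 7 6)(5 10 11) =[0, 9, 2, 3, 4, 10, 1, 6, 8, 7, 11, 5]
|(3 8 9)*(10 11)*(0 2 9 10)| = |(0 2 9 3 8 10 11)| = 7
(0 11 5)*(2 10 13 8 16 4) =[11, 1, 10, 3, 2, 0, 6, 7, 16, 9, 13, 5, 12, 8, 14, 15, 4] =(0 11 5)(2 10 13 8 16 4)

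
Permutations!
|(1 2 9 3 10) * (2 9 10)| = 5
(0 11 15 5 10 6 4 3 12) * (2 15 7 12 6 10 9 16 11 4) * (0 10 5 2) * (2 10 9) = (0 4 3 6)(2 15 10 5)(7 12 9 16 11) = [4, 1, 15, 6, 3, 2, 0, 12, 8, 16, 5, 7, 9, 13, 14, 10, 11]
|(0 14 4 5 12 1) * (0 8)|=|(0 14 4 5 12 1 8)|=7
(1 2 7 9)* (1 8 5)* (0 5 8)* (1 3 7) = [5, 2, 1, 7, 4, 3, 6, 9, 8, 0] = (0 5 3 7 9)(1 2)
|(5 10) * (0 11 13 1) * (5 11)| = 6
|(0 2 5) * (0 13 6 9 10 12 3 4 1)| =11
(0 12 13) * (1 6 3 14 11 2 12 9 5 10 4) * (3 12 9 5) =[5, 6, 9, 14, 1, 10, 12, 7, 8, 3, 4, 2, 13, 0, 11] =(0 5 10 4 1 6 12 13)(2 9 3 14 11)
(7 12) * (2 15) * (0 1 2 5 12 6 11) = [1, 2, 15, 3, 4, 12, 11, 6, 8, 9, 10, 0, 7, 13, 14, 5] = (0 1 2 15 5 12 7 6 11)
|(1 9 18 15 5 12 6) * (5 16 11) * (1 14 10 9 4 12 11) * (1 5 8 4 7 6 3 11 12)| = 15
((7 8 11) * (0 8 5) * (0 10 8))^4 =(5 7 11 8 10) =[0, 1, 2, 3, 4, 7, 6, 11, 10, 9, 5, 8]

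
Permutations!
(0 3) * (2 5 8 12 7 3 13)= [13, 1, 5, 0, 4, 8, 6, 3, 12, 9, 10, 11, 7, 2]= (0 13 2 5 8 12 7 3)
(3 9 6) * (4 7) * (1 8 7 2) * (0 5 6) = (0 5 6 3 9)(1 8 7 4 2) = [5, 8, 1, 9, 2, 6, 3, 4, 7, 0]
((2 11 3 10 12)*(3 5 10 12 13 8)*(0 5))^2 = (0 10 8 12 11 5 13 3 2) = [10, 1, 0, 2, 4, 13, 6, 7, 12, 9, 8, 5, 11, 3]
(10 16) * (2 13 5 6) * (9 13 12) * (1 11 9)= (1 11 9 13 5 6 2 12)(10 16)= [0, 11, 12, 3, 4, 6, 2, 7, 8, 13, 16, 9, 1, 5, 14, 15, 10]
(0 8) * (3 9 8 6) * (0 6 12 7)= [12, 1, 2, 9, 4, 5, 3, 0, 6, 8, 10, 11, 7]= (0 12 7)(3 9 8 6)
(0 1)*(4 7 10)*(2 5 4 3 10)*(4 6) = [1, 0, 5, 10, 7, 6, 4, 2, 8, 9, 3] = (0 1)(2 5 6 4 7)(3 10)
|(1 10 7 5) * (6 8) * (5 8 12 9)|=8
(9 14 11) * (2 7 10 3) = (2 7 10 3)(9 14 11) = [0, 1, 7, 2, 4, 5, 6, 10, 8, 14, 3, 9, 12, 13, 11]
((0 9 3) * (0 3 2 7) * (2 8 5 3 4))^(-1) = (0 7 2 4 3 5 8 9) = [7, 1, 4, 5, 3, 8, 6, 2, 9, 0]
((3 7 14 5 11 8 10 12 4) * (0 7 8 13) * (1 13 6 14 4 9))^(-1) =(0 13 1 9 12 10 8 3 4 7)(5 14 6 11) =[13, 9, 2, 4, 7, 14, 11, 0, 3, 12, 8, 5, 10, 1, 6]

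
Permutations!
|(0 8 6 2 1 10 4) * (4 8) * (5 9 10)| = |(0 4)(1 5 9 10 8 6 2)| = 14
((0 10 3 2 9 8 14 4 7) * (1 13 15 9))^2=[3, 15, 13, 1, 0, 5, 6, 10, 4, 14, 2, 11, 12, 9, 7, 8]=(0 3 1 15 8 4)(2 13 9 14 7 10)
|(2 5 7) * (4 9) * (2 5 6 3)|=6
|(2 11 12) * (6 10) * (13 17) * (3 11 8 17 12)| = |(2 8 17 13 12)(3 11)(6 10)| = 10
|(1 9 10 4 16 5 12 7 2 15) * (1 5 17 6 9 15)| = |(1 15 5 12 7 2)(4 16 17 6 9 10)| = 6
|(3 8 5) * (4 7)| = 6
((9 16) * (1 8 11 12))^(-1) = (1 12 11 8)(9 16) = [0, 12, 2, 3, 4, 5, 6, 7, 1, 16, 10, 8, 11, 13, 14, 15, 9]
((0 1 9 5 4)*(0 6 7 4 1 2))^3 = [2, 1, 0, 3, 4, 5, 6, 7, 8, 9] = (9)(0 2)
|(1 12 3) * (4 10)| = 6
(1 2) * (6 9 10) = (1 2)(6 9 10) = [0, 2, 1, 3, 4, 5, 9, 7, 8, 10, 6]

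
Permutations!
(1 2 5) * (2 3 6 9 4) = (1 3 6 9 4 2 5) = [0, 3, 5, 6, 2, 1, 9, 7, 8, 4]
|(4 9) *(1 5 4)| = 4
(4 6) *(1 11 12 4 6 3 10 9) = (1 11 12 4 3 10 9) = [0, 11, 2, 10, 3, 5, 6, 7, 8, 1, 9, 12, 4]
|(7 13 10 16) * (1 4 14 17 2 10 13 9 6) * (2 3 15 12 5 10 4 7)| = 20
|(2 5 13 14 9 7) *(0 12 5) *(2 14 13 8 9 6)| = 9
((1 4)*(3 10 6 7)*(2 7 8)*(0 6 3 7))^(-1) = (0 2 8 6)(1 4)(3 10) = [2, 4, 8, 10, 1, 5, 0, 7, 6, 9, 3]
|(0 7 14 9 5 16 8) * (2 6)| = 14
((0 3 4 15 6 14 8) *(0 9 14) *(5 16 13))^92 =(0 4 6 3 15)(5 13 16)(8 14 9) =[4, 1, 2, 15, 6, 13, 3, 7, 14, 8, 10, 11, 12, 16, 9, 0, 5]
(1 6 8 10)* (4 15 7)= [0, 6, 2, 3, 15, 5, 8, 4, 10, 9, 1, 11, 12, 13, 14, 7]= (1 6 8 10)(4 15 7)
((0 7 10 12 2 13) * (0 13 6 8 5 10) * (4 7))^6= (13)= [0, 1, 2, 3, 4, 5, 6, 7, 8, 9, 10, 11, 12, 13]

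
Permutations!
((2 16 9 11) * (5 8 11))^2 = (2 9 8)(5 11 16) = [0, 1, 9, 3, 4, 11, 6, 7, 2, 8, 10, 16, 12, 13, 14, 15, 5]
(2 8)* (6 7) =(2 8)(6 7) =[0, 1, 8, 3, 4, 5, 7, 6, 2]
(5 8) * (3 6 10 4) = (3 6 10 4)(5 8) = [0, 1, 2, 6, 3, 8, 10, 7, 5, 9, 4]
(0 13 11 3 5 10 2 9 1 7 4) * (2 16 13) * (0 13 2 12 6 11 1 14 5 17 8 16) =(0 12 6 11 3 17 8 16 2 9 14 5 10)(1 7 4 13) =[12, 7, 9, 17, 13, 10, 11, 4, 16, 14, 0, 3, 6, 1, 5, 15, 2, 8]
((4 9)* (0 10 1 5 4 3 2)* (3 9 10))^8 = (10)(0 2 3) = [2, 1, 3, 0, 4, 5, 6, 7, 8, 9, 10]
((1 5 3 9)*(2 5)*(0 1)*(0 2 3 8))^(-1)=(0 8 5 2 9 3 1)=[8, 0, 9, 1, 4, 2, 6, 7, 5, 3]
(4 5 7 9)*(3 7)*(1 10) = [0, 10, 2, 7, 5, 3, 6, 9, 8, 4, 1] = (1 10)(3 7 9 4 5)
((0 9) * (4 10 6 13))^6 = (4 6)(10 13) = [0, 1, 2, 3, 6, 5, 4, 7, 8, 9, 13, 11, 12, 10]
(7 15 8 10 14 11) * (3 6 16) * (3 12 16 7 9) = [0, 1, 2, 6, 4, 5, 7, 15, 10, 3, 14, 9, 16, 13, 11, 8, 12] = (3 6 7 15 8 10 14 11 9)(12 16)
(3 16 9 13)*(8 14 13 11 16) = (3 8 14 13)(9 11 16) = [0, 1, 2, 8, 4, 5, 6, 7, 14, 11, 10, 16, 12, 3, 13, 15, 9]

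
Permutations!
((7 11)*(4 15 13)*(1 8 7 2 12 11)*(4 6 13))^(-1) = (1 7 8)(2 11 12)(4 15)(6 13) = [0, 7, 11, 3, 15, 5, 13, 8, 1, 9, 10, 12, 2, 6, 14, 4]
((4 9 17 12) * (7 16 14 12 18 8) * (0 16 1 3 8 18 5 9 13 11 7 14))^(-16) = (18)(1 8 12 13 7 3 14 4 11)(5 17 9) = [0, 8, 2, 14, 11, 17, 6, 3, 12, 5, 10, 1, 13, 7, 4, 15, 16, 9, 18]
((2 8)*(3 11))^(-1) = (2 8)(3 11) = [0, 1, 8, 11, 4, 5, 6, 7, 2, 9, 10, 3]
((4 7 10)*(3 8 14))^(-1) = (3 14 8)(4 10 7) = [0, 1, 2, 14, 10, 5, 6, 4, 3, 9, 7, 11, 12, 13, 8]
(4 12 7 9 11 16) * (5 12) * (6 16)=[0, 1, 2, 3, 5, 12, 16, 9, 8, 11, 10, 6, 7, 13, 14, 15, 4]=(4 5 12 7 9 11 6 16)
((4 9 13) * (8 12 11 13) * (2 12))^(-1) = [0, 1, 8, 3, 13, 5, 6, 7, 9, 4, 10, 12, 2, 11] = (2 8 9 4 13 11 12)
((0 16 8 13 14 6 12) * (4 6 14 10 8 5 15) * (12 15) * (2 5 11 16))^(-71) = (0 2 5 12)(4 6 15)(8 13 10)(11 16) = [2, 1, 5, 3, 6, 12, 15, 7, 13, 9, 8, 16, 0, 10, 14, 4, 11]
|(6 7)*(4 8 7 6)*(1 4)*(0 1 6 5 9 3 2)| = 10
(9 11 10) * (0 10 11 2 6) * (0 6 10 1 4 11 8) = [1, 4, 10, 3, 11, 5, 6, 7, 0, 2, 9, 8] = (0 1 4 11 8)(2 10 9)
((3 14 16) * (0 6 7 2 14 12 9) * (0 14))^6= [7, 1, 6, 12, 4, 5, 2, 0, 8, 14, 10, 11, 9, 13, 16, 15, 3]= (0 7)(2 6)(3 12 9 14 16)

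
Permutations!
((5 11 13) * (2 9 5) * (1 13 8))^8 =(1 13 2 9 5 11 8) =[0, 13, 9, 3, 4, 11, 6, 7, 1, 5, 10, 8, 12, 2]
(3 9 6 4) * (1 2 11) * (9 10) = (1 2 11)(3 10 9 6 4) = [0, 2, 11, 10, 3, 5, 4, 7, 8, 6, 9, 1]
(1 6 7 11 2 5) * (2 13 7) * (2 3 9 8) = (1 6 3 9 8 2 5)(7 11 13) = [0, 6, 5, 9, 4, 1, 3, 11, 2, 8, 10, 13, 12, 7]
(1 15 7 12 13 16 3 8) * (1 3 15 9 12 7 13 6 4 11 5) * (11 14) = (1 9 12 6 4 14 11 5)(3 8)(13 16 15) = [0, 9, 2, 8, 14, 1, 4, 7, 3, 12, 10, 5, 6, 16, 11, 13, 15]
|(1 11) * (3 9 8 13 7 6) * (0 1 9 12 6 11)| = 30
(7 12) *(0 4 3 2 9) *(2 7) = (0 4 3 7 12 2 9) = [4, 1, 9, 7, 3, 5, 6, 12, 8, 0, 10, 11, 2]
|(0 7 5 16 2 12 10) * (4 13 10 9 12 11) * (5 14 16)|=|(0 7 14 16 2 11 4 13 10)(9 12)|=18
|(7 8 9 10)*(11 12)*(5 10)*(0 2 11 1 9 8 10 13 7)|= |(0 2 11 12 1 9 5 13 7 10)|= 10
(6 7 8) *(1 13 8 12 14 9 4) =[0, 13, 2, 3, 1, 5, 7, 12, 6, 4, 10, 11, 14, 8, 9] =(1 13 8 6 7 12 14 9 4)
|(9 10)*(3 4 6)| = 6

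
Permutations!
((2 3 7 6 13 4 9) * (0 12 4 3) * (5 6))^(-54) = (0 12 4 9 2)(3 7 5 6 13) = [12, 1, 0, 7, 9, 6, 13, 5, 8, 2, 10, 11, 4, 3]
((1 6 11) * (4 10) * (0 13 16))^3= (16)(4 10)= [0, 1, 2, 3, 10, 5, 6, 7, 8, 9, 4, 11, 12, 13, 14, 15, 16]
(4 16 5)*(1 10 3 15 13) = (1 10 3 15 13)(4 16 5) = [0, 10, 2, 15, 16, 4, 6, 7, 8, 9, 3, 11, 12, 1, 14, 13, 5]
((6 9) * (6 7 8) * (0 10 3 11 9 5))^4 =(0 9 5 11 6 3 8 10 7) =[9, 1, 2, 8, 4, 11, 3, 0, 10, 5, 7, 6]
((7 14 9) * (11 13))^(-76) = (7 9 14) = [0, 1, 2, 3, 4, 5, 6, 9, 8, 14, 10, 11, 12, 13, 7]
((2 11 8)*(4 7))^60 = (11) = [0, 1, 2, 3, 4, 5, 6, 7, 8, 9, 10, 11]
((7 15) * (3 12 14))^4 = (15)(3 12 14) = [0, 1, 2, 12, 4, 5, 6, 7, 8, 9, 10, 11, 14, 13, 3, 15]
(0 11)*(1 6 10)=(0 11)(1 6 10)=[11, 6, 2, 3, 4, 5, 10, 7, 8, 9, 1, 0]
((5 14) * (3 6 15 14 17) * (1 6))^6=(1 3 17 5 14 15 6)=[0, 3, 2, 17, 4, 14, 1, 7, 8, 9, 10, 11, 12, 13, 15, 6, 16, 5]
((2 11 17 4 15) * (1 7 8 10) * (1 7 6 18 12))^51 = (1 12 18 6)(2 11 17 4 15) = [0, 12, 11, 3, 15, 5, 1, 7, 8, 9, 10, 17, 18, 13, 14, 2, 16, 4, 6]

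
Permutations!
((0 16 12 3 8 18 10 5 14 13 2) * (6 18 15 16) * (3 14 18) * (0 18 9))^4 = (0 15 13 5 3 12 18)(2 9 8 14 10 6 16) = [15, 1, 9, 12, 4, 3, 16, 7, 14, 8, 6, 11, 18, 5, 10, 13, 2, 17, 0]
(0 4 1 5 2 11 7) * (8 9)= (0 4 1 5 2 11 7)(8 9)= [4, 5, 11, 3, 1, 2, 6, 0, 9, 8, 10, 7]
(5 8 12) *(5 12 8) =(12) =[0, 1, 2, 3, 4, 5, 6, 7, 8, 9, 10, 11, 12]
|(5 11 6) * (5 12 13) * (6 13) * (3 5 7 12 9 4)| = 9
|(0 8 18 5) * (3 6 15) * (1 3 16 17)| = |(0 8 18 5)(1 3 6 15 16 17)| = 12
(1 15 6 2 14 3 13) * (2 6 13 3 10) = (1 15 13)(2 14 10) = [0, 15, 14, 3, 4, 5, 6, 7, 8, 9, 2, 11, 12, 1, 10, 13]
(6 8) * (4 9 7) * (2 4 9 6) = [0, 1, 4, 3, 6, 5, 8, 9, 2, 7] = (2 4 6 8)(7 9)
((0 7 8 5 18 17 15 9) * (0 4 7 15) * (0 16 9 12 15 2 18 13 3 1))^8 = (0 8 17 3 4 2 5 16 1 7 18 13 9) = [8, 7, 5, 4, 2, 16, 6, 18, 17, 0, 10, 11, 12, 9, 14, 15, 1, 3, 13]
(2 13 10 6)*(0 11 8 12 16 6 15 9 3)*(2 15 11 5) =(0 5 2 13 10 11 8 12 16 6 15 9 3) =[5, 1, 13, 0, 4, 2, 15, 7, 12, 3, 11, 8, 16, 10, 14, 9, 6]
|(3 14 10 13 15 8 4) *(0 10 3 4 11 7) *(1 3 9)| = |(0 10 13 15 8 11 7)(1 3 14 9)| = 28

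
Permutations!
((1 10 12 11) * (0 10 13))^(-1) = (0 13 1 11 12 10) = [13, 11, 2, 3, 4, 5, 6, 7, 8, 9, 0, 12, 10, 1]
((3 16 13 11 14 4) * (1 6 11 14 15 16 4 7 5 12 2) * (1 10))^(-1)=(1 10 2 12 5 7 14 13 16 15 11 6)(3 4)=[0, 10, 12, 4, 3, 7, 1, 14, 8, 9, 2, 6, 5, 16, 13, 11, 15]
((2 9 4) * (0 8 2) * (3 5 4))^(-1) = (0 4 5 3 9 2 8) = [4, 1, 8, 9, 5, 3, 6, 7, 0, 2]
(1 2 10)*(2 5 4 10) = [0, 5, 2, 3, 10, 4, 6, 7, 8, 9, 1] = (1 5 4 10)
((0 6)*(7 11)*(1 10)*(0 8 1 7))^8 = (0 6 8 1 10 7 11) = [6, 10, 2, 3, 4, 5, 8, 11, 1, 9, 7, 0]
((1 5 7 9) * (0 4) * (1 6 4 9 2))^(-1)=(0 4 6 9)(1 2 7 5)=[4, 2, 7, 3, 6, 1, 9, 5, 8, 0]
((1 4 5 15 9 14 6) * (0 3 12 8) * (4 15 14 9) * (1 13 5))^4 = (1 15 4) = [0, 15, 2, 3, 1, 5, 6, 7, 8, 9, 10, 11, 12, 13, 14, 4]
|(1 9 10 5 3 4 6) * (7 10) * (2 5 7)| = 14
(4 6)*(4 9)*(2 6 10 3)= (2 6 9 4 10 3)= [0, 1, 6, 2, 10, 5, 9, 7, 8, 4, 3]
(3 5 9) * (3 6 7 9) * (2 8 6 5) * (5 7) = [0, 1, 8, 2, 4, 3, 5, 9, 6, 7] = (2 8 6 5 3)(7 9)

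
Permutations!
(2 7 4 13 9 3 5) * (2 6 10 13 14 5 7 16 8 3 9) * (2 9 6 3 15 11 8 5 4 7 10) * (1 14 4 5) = [0, 14, 16, 10, 4, 3, 2, 7, 15, 6, 13, 8, 12, 9, 5, 11, 1] = (1 14 5 3 10 13 9 6 2 16)(8 15 11)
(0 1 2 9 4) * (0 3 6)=(0 1 2 9 4 3 6)=[1, 2, 9, 6, 3, 5, 0, 7, 8, 4]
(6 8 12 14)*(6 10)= [0, 1, 2, 3, 4, 5, 8, 7, 12, 9, 6, 11, 14, 13, 10]= (6 8 12 14 10)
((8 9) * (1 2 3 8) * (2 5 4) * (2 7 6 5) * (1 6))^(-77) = [0, 9, 6, 5, 3, 2, 1, 8, 4, 7] = (1 9 7 8 4 3 5 2 6)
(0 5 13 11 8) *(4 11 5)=(0 4 11 8)(5 13)=[4, 1, 2, 3, 11, 13, 6, 7, 0, 9, 10, 8, 12, 5]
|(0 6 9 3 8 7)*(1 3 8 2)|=|(0 6 9 8 7)(1 3 2)|=15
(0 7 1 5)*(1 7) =(7)(0 1 5) =[1, 5, 2, 3, 4, 0, 6, 7]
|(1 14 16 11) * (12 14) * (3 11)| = 6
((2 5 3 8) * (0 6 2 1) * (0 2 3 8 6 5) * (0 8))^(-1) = (0 5)(1 8 2)(3 6) = [5, 8, 1, 6, 4, 0, 3, 7, 2]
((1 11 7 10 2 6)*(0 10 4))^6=(0 7 1 2)(4 11 6 10)=[7, 2, 0, 3, 11, 5, 10, 1, 8, 9, 4, 6]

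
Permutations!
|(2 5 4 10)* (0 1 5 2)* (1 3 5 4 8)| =7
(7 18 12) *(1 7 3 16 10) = (1 7 18 12 3 16 10) = [0, 7, 2, 16, 4, 5, 6, 18, 8, 9, 1, 11, 3, 13, 14, 15, 10, 17, 12]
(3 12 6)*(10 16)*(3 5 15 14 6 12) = [0, 1, 2, 3, 4, 15, 5, 7, 8, 9, 16, 11, 12, 13, 6, 14, 10] = (5 15 14 6)(10 16)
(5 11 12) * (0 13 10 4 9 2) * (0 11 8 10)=(0 13)(2 11 12 5 8 10 4 9)=[13, 1, 11, 3, 9, 8, 6, 7, 10, 2, 4, 12, 5, 0]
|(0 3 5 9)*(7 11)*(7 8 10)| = |(0 3 5 9)(7 11 8 10)| = 4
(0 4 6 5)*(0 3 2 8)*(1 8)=(0 4 6 5 3 2 1 8)=[4, 8, 1, 2, 6, 3, 5, 7, 0]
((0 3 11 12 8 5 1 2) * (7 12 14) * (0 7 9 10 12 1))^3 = (0 14 12)(3 9 8)(5 11 10) = [14, 1, 2, 9, 4, 11, 6, 7, 3, 8, 5, 10, 0, 13, 12]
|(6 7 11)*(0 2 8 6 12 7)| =12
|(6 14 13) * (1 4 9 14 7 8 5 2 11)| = 11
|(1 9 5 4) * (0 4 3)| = |(0 4 1 9 5 3)| = 6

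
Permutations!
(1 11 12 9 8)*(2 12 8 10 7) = (1 11 8)(2 12 9 10 7) = [0, 11, 12, 3, 4, 5, 6, 2, 1, 10, 7, 8, 9]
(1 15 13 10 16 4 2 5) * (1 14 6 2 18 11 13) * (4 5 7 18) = (1 15)(2 7 18 11 13 10 16 5 14 6) = [0, 15, 7, 3, 4, 14, 2, 18, 8, 9, 16, 13, 12, 10, 6, 1, 5, 17, 11]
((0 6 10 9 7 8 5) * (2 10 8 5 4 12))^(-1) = [5, 1, 12, 3, 8, 7, 0, 9, 6, 10, 2, 11, 4] = (0 5 7 9 10 2 12 4 8 6)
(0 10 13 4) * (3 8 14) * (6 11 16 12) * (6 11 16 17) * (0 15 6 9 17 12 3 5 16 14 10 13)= (0 13 4 15 6 14 5 16 3 8 10)(9 17)(11 12)= [13, 1, 2, 8, 15, 16, 14, 7, 10, 17, 0, 12, 11, 4, 5, 6, 3, 9]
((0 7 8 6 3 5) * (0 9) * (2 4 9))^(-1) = (0 9 4 2 5 3 6 8 7) = [9, 1, 5, 6, 2, 3, 8, 0, 7, 4]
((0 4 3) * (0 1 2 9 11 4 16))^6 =(16) =[0, 1, 2, 3, 4, 5, 6, 7, 8, 9, 10, 11, 12, 13, 14, 15, 16]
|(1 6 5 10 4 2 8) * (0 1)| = |(0 1 6 5 10 4 2 8)| = 8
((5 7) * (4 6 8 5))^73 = [0, 1, 2, 3, 5, 6, 7, 8, 4] = (4 5 6 7 8)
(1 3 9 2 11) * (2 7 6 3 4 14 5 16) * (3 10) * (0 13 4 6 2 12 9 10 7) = (0 13 4 14 5 16 12 9)(1 6 7 2 11)(3 10) = [13, 6, 11, 10, 14, 16, 7, 2, 8, 0, 3, 1, 9, 4, 5, 15, 12]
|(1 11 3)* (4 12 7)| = |(1 11 3)(4 12 7)| = 3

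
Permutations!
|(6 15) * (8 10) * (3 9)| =|(3 9)(6 15)(8 10)| =2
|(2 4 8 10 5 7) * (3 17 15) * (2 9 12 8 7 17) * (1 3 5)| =|(1 3 2 4 7 9 12 8 10)(5 17 15)| =9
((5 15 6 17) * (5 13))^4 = (5 13 17 6 15) = [0, 1, 2, 3, 4, 13, 15, 7, 8, 9, 10, 11, 12, 17, 14, 5, 16, 6]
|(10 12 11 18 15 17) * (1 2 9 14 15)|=|(1 2 9 14 15 17 10 12 11 18)|=10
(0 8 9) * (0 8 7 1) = (0 7 1)(8 9) = [7, 0, 2, 3, 4, 5, 6, 1, 9, 8]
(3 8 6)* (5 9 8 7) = (3 7 5 9 8 6) = [0, 1, 2, 7, 4, 9, 3, 5, 6, 8]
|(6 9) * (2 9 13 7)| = 5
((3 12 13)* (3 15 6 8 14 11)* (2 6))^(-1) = (2 15 13 12 3 11 14 8 6) = [0, 1, 15, 11, 4, 5, 2, 7, 6, 9, 10, 14, 3, 12, 8, 13]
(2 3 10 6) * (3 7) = [0, 1, 7, 10, 4, 5, 2, 3, 8, 9, 6] = (2 7 3 10 6)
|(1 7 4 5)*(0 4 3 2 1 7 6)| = 8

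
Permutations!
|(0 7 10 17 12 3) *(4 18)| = 6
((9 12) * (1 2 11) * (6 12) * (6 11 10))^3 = [0, 6, 12, 3, 4, 5, 11, 7, 8, 2, 9, 10, 1] = (1 6 11 10 9 2 12)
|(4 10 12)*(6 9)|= 6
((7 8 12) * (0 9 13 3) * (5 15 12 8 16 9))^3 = (0 12 9)(3 15 16)(5 7 13) = [12, 1, 2, 15, 4, 7, 6, 13, 8, 0, 10, 11, 9, 5, 14, 16, 3]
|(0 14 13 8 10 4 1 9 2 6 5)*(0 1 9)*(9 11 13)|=35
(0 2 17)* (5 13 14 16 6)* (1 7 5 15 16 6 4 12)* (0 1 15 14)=(0 2 17 1 7 5 13)(4 12 15 16)(6 14)=[2, 7, 17, 3, 12, 13, 14, 5, 8, 9, 10, 11, 15, 0, 6, 16, 4, 1]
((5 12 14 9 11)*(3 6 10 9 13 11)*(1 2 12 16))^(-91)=[0, 11, 5, 6, 4, 14, 10, 7, 8, 3, 9, 12, 16, 2, 1, 15, 13]=(1 11 12 16 13 2 5 14)(3 6 10 9)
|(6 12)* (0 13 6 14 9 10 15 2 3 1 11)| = 12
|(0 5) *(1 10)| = 2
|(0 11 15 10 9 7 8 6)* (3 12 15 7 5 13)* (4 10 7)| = |(0 11 4 10 9 5 13 3 12 15 7 8 6)| = 13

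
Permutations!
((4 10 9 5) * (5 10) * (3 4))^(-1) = (3 5 4)(9 10) = [0, 1, 2, 5, 3, 4, 6, 7, 8, 10, 9]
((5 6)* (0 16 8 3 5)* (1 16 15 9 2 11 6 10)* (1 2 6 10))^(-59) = (0 15 9 6)(1 16 8 3 5)(2 11 10) = [15, 16, 11, 5, 4, 1, 0, 7, 3, 6, 2, 10, 12, 13, 14, 9, 8]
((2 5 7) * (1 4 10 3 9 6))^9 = (1 3)(4 9)(6 10) = [0, 3, 2, 1, 9, 5, 10, 7, 8, 4, 6]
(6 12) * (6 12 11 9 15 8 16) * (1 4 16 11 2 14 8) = [0, 4, 14, 3, 16, 5, 2, 7, 11, 15, 10, 9, 12, 13, 8, 1, 6] = (1 4 16 6 2 14 8 11 9 15)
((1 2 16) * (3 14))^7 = (1 2 16)(3 14) = [0, 2, 16, 14, 4, 5, 6, 7, 8, 9, 10, 11, 12, 13, 3, 15, 1]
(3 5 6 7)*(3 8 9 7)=(3 5 6)(7 8 9)=[0, 1, 2, 5, 4, 6, 3, 8, 9, 7]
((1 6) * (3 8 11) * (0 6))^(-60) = (11) = [0, 1, 2, 3, 4, 5, 6, 7, 8, 9, 10, 11]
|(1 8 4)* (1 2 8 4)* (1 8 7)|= |(8)(1 4 2 7)|= 4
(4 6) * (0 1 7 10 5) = (0 1 7 10 5)(4 6) = [1, 7, 2, 3, 6, 0, 4, 10, 8, 9, 5]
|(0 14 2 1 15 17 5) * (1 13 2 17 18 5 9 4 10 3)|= |(0 14 17 9 4 10 3 1 15 18 5)(2 13)|= 22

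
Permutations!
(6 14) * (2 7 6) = [0, 1, 7, 3, 4, 5, 14, 6, 8, 9, 10, 11, 12, 13, 2] = (2 7 6 14)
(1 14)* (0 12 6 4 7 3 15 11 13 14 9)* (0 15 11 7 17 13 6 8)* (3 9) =(0 12 8)(1 3 11 6 4 17 13 14)(7 9 15) =[12, 3, 2, 11, 17, 5, 4, 9, 0, 15, 10, 6, 8, 14, 1, 7, 16, 13]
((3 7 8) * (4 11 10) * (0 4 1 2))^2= [11, 0, 4, 8, 10, 5, 6, 3, 7, 9, 2, 1]= (0 11 1)(2 4 10)(3 8 7)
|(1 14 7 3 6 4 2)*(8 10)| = |(1 14 7 3 6 4 2)(8 10)| = 14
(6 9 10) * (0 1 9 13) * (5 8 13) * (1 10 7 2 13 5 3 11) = [10, 9, 13, 11, 4, 8, 3, 2, 5, 7, 6, 1, 12, 0] = (0 10 6 3 11 1 9 7 2 13)(5 8)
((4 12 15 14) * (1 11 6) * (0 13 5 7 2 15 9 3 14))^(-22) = (0 5 2)(1 6 11)(3 12 14 9 4)(7 15 13) = [5, 6, 0, 12, 3, 2, 11, 15, 8, 4, 10, 1, 14, 7, 9, 13]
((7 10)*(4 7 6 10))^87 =[0, 1, 2, 3, 7, 5, 10, 4, 8, 9, 6] =(4 7)(6 10)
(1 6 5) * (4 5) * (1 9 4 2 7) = (1 6 2 7)(4 5 9) = [0, 6, 7, 3, 5, 9, 2, 1, 8, 4]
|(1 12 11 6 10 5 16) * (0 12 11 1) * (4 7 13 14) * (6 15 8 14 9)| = |(0 12 1 11 15 8 14 4 7 13 9 6 10 5 16)| = 15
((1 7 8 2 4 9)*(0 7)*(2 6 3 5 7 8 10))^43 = [1, 9, 10, 6, 2, 3, 8, 5, 0, 4, 7] = (0 1 9 4 2 10 7 5 3 6 8)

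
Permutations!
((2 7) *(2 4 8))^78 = [0, 1, 4, 3, 2, 5, 6, 8, 7] = (2 4)(7 8)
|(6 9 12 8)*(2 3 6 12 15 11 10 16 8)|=10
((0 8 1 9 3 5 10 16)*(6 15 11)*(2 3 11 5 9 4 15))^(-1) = (0 16 10 5 15 4 1 8)(2 6 11 9 3) = [16, 8, 6, 2, 1, 15, 11, 7, 0, 3, 5, 9, 12, 13, 14, 4, 10]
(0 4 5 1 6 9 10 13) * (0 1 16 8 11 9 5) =(0 4)(1 6 5 16 8 11 9 10 13) =[4, 6, 2, 3, 0, 16, 5, 7, 11, 10, 13, 9, 12, 1, 14, 15, 8]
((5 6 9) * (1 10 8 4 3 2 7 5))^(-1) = (1 9 6 5 7 2 3 4 8 10) = [0, 9, 3, 4, 8, 7, 5, 2, 10, 6, 1]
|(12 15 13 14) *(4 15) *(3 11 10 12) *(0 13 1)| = |(0 13 14 3 11 10 12 4 15 1)| = 10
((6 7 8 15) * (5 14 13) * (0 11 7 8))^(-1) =(0 7 11)(5 13 14)(6 15 8) =[7, 1, 2, 3, 4, 13, 15, 11, 6, 9, 10, 0, 12, 14, 5, 8]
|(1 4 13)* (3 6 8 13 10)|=7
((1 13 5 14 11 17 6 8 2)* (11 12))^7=[0, 6, 17, 3, 4, 2, 12, 7, 11, 9, 10, 5, 13, 8, 1, 15, 16, 14]=(1 6 12 13 8 11 5 2 17 14)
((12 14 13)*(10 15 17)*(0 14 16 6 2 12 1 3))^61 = (0 14 13 1 3)(2 12 16 6)(10 15 17) = [14, 3, 12, 0, 4, 5, 2, 7, 8, 9, 15, 11, 16, 1, 13, 17, 6, 10]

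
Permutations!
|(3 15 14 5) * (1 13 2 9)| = |(1 13 2 9)(3 15 14 5)| = 4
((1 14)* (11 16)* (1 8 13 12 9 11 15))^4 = (1 12 15 13 16 8 11 14 9) = [0, 12, 2, 3, 4, 5, 6, 7, 11, 1, 10, 14, 15, 16, 9, 13, 8]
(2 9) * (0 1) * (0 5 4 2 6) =(0 1 5 4 2 9 6) =[1, 5, 9, 3, 2, 4, 0, 7, 8, 6]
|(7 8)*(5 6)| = |(5 6)(7 8)| = 2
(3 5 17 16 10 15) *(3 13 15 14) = (3 5 17 16 10 14)(13 15) = [0, 1, 2, 5, 4, 17, 6, 7, 8, 9, 14, 11, 12, 15, 3, 13, 10, 16]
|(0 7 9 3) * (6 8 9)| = |(0 7 6 8 9 3)| = 6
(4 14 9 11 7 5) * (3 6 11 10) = (3 6 11 7 5 4 14 9 10) = [0, 1, 2, 6, 14, 4, 11, 5, 8, 10, 3, 7, 12, 13, 9]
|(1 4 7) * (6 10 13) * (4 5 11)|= |(1 5 11 4 7)(6 10 13)|= 15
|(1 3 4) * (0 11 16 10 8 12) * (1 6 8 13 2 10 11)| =|(0 1 3 4 6 8 12)(2 10 13)(11 16)| =42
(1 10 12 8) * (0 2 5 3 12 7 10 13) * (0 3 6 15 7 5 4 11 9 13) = [2, 0, 4, 12, 11, 6, 15, 10, 1, 13, 5, 9, 8, 3, 14, 7] = (0 2 4 11 9 13 3 12 8 1)(5 6 15 7 10)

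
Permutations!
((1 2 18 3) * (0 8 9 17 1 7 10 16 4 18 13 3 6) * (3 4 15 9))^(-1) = (0 6 18 4 13 2 1 17 9 15 16 10 7 3 8) = [6, 17, 1, 8, 13, 5, 18, 3, 0, 15, 7, 11, 12, 2, 14, 16, 10, 9, 4]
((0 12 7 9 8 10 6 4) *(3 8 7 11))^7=(0 4 6 10 8 3 11 12)(7 9)=[4, 1, 2, 11, 6, 5, 10, 9, 3, 7, 8, 12, 0]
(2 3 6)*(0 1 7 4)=[1, 7, 3, 6, 0, 5, 2, 4]=(0 1 7 4)(2 3 6)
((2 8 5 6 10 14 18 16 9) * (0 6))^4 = (0 18 8 10 9)(2 6 16 5 14) = [18, 1, 6, 3, 4, 14, 16, 7, 10, 0, 9, 11, 12, 13, 2, 15, 5, 17, 8]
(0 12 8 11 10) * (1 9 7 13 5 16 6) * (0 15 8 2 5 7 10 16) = (0 12 2 5)(1 9 10 15 8 11 16 6)(7 13) = [12, 9, 5, 3, 4, 0, 1, 13, 11, 10, 15, 16, 2, 7, 14, 8, 6]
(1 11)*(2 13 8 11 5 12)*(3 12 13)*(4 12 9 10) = [0, 5, 3, 9, 12, 13, 6, 7, 11, 10, 4, 1, 2, 8] = (1 5 13 8 11)(2 3 9 10 4 12)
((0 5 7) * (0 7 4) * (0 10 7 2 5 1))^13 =(0 1)(2 10 5 7 4) =[1, 0, 10, 3, 2, 7, 6, 4, 8, 9, 5]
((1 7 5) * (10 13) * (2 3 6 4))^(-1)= [0, 5, 4, 2, 6, 7, 3, 1, 8, 9, 13, 11, 12, 10]= (1 5 7)(2 4 6 3)(10 13)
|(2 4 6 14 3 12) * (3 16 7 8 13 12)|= |(2 4 6 14 16 7 8 13 12)|= 9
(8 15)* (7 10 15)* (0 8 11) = (0 8 7 10 15 11) = [8, 1, 2, 3, 4, 5, 6, 10, 7, 9, 15, 0, 12, 13, 14, 11]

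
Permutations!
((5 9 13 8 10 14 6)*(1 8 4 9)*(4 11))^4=(1 6 10)(5 14 8)=[0, 6, 2, 3, 4, 14, 10, 7, 5, 9, 1, 11, 12, 13, 8]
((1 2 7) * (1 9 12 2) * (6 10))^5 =(2 7 9 12)(6 10) =[0, 1, 7, 3, 4, 5, 10, 9, 8, 12, 6, 11, 2]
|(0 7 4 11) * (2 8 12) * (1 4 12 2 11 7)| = |(0 1 4 7 12 11)(2 8)| = 6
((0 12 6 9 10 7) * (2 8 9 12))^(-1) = (0 7 10 9 8 2)(6 12) = [7, 1, 0, 3, 4, 5, 12, 10, 2, 8, 9, 11, 6]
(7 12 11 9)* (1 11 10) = (1 11 9 7 12 10) = [0, 11, 2, 3, 4, 5, 6, 12, 8, 7, 1, 9, 10]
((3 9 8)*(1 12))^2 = (12)(3 8 9) = [0, 1, 2, 8, 4, 5, 6, 7, 9, 3, 10, 11, 12]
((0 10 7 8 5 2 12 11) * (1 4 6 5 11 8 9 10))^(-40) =[2, 12, 1, 3, 8, 0, 11, 10, 6, 7, 9, 5, 4] =(0 2 1 12 4 8 6 11 5)(7 10 9)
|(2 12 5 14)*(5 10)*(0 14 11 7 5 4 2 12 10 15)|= 12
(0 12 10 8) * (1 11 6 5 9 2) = (0 12 10 8)(1 11 6 5 9 2) = [12, 11, 1, 3, 4, 9, 5, 7, 0, 2, 8, 6, 10]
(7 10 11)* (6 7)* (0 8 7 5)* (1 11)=(0 8 7 10 1 11 6 5)=[8, 11, 2, 3, 4, 0, 5, 10, 7, 9, 1, 6]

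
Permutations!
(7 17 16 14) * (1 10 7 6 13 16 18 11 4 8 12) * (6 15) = (1 10 7 17 18 11 4 8 12)(6 13 16 14 15) = [0, 10, 2, 3, 8, 5, 13, 17, 12, 9, 7, 4, 1, 16, 15, 6, 14, 18, 11]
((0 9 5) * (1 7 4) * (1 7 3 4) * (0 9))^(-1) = (1 7 4 3)(5 9) = [0, 7, 2, 1, 3, 9, 6, 4, 8, 5]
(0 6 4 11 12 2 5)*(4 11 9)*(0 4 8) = (0 6 11 12 2 5 4 9 8) = [6, 1, 5, 3, 9, 4, 11, 7, 0, 8, 10, 12, 2]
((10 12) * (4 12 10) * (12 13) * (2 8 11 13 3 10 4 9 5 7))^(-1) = [0, 1, 7, 4, 10, 9, 6, 5, 2, 12, 3, 8, 13, 11] = (2 7 5 9 12 13 11 8)(3 4 10)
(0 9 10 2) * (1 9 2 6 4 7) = (0 2)(1 9 10 6 4 7) = [2, 9, 0, 3, 7, 5, 4, 1, 8, 10, 6]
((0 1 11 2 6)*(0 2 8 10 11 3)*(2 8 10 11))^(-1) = (0 3 1)(2 10 11 8 6) = [3, 0, 10, 1, 4, 5, 2, 7, 6, 9, 11, 8]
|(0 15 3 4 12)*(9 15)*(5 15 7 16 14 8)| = |(0 9 7 16 14 8 5 15 3 4 12)| = 11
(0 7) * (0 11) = [7, 1, 2, 3, 4, 5, 6, 11, 8, 9, 10, 0] = (0 7 11)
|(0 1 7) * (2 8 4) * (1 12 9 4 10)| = 9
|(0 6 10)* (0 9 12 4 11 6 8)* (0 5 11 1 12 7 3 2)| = 30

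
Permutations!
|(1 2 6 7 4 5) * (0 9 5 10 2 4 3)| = |(0 9 5 1 4 10 2 6 7 3)| = 10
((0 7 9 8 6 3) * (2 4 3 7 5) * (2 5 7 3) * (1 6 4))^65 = [9, 3, 6, 7, 1, 5, 0, 8, 2, 4] = (0 9 4 1 3 7 8 2 6)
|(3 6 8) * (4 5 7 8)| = 6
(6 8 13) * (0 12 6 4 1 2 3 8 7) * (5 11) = (0 12 6 7)(1 2 3 8 13 4)(5 11) = [12, 2, 3, 8, 1, 11, 7, 0, 13, 9, 10, 5, 6, 4]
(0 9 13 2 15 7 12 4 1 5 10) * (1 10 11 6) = [9, 5, 15, 3, 10, 11, 1, 12, 8, 13, 0, 6, 4, 2, 14, 7] = (0 9 13 2 15 7 12 4 10)(1 5 11 6)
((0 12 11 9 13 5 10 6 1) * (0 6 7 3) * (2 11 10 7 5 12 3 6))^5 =(0 3)(1 12)(2 10)(5 11)(6 13)(7 9) =[3, 12, 10, 0, 4, 11, 13, 9, 8, 7, 2, 5, 1, 6]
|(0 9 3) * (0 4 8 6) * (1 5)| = 6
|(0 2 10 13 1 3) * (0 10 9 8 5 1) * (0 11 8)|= 21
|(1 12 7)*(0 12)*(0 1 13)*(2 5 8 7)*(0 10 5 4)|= 20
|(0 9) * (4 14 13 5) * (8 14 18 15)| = |(0 9)(4 18 15 8 14 13 5)| = 14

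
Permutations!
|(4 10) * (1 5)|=2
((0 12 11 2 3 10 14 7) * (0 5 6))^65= (0 10)(2 5)(3 6)(7 11)(12 14)= [10, 1, 5, 6, 4, 2, 3, 11, 8, 9, 0, 7, 14, 13, 12]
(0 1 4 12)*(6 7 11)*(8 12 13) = (0 1 4 13 8 12)(6 7 11) = [1, 4, 2, 3, 13, 5, 7, 11, 12, 9, 10, 6, 0, 8]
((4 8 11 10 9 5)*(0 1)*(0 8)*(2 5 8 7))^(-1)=(0 4 5 2 7 1)(8 9 10 11)=[4, 0, 7, 3, 5, 2, 6, 1, 9, 10, 11, 8]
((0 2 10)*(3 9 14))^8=(0 10 2)(3 14 9)=[10, 1, 0, 14, 4, 5, 6, 7, 8, 3, 2, 11, 12, 13, 9]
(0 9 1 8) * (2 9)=(0 2 9 1 8)=[2, 8, 9, 3, 4, 5, 6, 7, 0, 1]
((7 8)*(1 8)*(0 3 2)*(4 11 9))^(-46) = (0 2 3)(1 7 8)(4 9 11) = [2, 7, 3, 0, 9, 5, 6, 8, 1, 11, 10, 4]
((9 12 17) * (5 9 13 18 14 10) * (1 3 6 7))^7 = (1 7 6 3)(5 10 14 18 13 17 12 9) = [0, 7, 2, 1, 4, 10, 3, 6, 8, 5, 14, 11, 9, 17, 18, 15, 16, 12, 13]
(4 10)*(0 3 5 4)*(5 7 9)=(0 3 7 9 5 4 10)=[3, 1, 2, 7, 10, 4, 6, 9, 8, 5, 0]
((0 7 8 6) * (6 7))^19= [6, 1, 2, 3, 4, 5, 0, 8, 7]= (0 6)(7 8)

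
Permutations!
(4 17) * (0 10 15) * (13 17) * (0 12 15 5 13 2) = (0 10 5 13 17 4 2)(12 15) = [10, 1, 0, 3, 2, 13, 6, 7, 8, 9, 5, 11, 15, 17, 14, 12, 16, 4]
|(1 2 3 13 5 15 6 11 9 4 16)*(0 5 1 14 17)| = |(0 5 15 6 11 9 4 16 14 17)(1 2 3 13)| = 20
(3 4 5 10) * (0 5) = [5, 1, 2, 4, 0, 10, 6, 7, 8, 9, 3] = (0 5 10 3 4)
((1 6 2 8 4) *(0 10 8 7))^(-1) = (0 7 2 6 1 4 8 10) = [7, 4, 6, 3, 8, 5, 1, 2, 10, 9, 0]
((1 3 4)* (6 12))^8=[0, 4, 2, 1, 3, 5, 6, 7, 8, 9, 10, 11, 12]=(12)(1 4 3)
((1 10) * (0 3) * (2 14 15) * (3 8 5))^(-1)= (0 3 5 8)(1 10)(2 15 14)= [3, 10, 15, 5, 4, 8, 6, 7, 0, 9, 1, 11, 12, 13, 2, 14]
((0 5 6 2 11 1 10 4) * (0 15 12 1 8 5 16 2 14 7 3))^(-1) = (0 3 7 14 6 5 8 11 2 16)(1 12 15 4 10) = [3, 12, 16, 7, 10, 8, 5, 14, 11, 9, 1, 2, 15, 13, 6, 4, 0]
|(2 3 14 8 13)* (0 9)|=|(0 9)(2 3 14 8 13)|=10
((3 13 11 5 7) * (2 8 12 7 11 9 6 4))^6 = (2 9 7)(3 8 6)(4 13 12) = [0, 1, 9, 8, 13, 5, 3, 2, 6, 7, 10, 11, 4, 12]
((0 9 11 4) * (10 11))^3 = (0 11 9 4 10) = [11, 1, 2, 3, 10, 5, 6, 7, 8, 4, 0, 9]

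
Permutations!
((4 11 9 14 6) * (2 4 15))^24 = [0, 1, 9, 3, 14, 5, 4, 7, 8, 15, 10, 6, 12, 13, 2, 11] = (2 9 15 11 6 4 14)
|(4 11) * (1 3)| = |(1 3)(4 11)| = 2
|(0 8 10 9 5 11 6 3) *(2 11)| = |(0 8 10 9 5 2 11 6 3)| = 9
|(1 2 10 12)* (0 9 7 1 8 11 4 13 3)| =|(0 9 7 1 2 10 12 8 11 4 13 3)| =12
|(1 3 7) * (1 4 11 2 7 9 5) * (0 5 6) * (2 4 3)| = 8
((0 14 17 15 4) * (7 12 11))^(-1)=(0 4 15 17 14)(7 11 12)=[4, 1, 2, 3, 15, 5, 6, 11, 8, 9, 10, 12, 7, 13, 0, 17, 16, 14]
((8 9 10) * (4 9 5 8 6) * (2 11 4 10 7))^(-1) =(2 7 9 4 11)(5 8)(6 10) =[0, 1, 7, 3, 11, 8, 10, 9, 5, 4, 6, 2]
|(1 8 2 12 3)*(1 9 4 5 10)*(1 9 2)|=12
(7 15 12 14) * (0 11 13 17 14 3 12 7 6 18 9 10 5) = (0 11 13 17 14 6 18 9 10 5)(3 12)(7 15) = [11, 1, 2, 12, 4, 0, 18, 15, 8, 10, 5, 13, 3, 17, 6, 7, 16, 14, 9]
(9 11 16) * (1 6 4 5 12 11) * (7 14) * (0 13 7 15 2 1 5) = (0 13 7 14 15 2 1 6 4)(5 12 11 16 9) = [13, 6, 1, 3, 0, 12, 4, 14, 8, 5, 10, 16, 11, 7, 15, 2, 9]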